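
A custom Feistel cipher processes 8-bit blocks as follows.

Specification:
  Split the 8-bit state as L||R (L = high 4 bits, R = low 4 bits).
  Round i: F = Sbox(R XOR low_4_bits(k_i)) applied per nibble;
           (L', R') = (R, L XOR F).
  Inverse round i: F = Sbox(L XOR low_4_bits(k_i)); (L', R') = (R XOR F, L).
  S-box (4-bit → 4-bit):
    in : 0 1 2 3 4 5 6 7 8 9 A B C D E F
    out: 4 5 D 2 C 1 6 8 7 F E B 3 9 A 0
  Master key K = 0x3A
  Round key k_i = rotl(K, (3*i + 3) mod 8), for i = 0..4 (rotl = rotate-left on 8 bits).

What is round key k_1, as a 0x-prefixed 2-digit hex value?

0x8E

K = 0x3A
k_0 = rotl(K, (3*0+3) mod 8) = rotl(K, 3) = 0xD1
k_1 = rotl(K, (3*1+3) mod 8) = rotl(K, 6) = 0x8E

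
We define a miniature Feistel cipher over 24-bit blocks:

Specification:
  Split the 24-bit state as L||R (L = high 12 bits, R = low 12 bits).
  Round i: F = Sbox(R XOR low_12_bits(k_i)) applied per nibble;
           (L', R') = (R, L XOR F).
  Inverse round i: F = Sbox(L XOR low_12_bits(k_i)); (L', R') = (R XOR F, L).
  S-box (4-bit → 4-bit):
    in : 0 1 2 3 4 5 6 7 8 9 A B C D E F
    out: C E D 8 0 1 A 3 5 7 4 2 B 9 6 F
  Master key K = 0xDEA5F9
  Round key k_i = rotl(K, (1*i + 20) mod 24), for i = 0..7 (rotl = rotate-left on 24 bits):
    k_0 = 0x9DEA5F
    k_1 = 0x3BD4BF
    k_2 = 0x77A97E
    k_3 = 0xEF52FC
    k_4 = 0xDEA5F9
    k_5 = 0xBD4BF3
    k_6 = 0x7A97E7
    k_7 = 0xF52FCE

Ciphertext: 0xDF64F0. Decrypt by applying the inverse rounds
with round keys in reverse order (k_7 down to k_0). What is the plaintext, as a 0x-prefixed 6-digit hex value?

0xA500EA

s_0 = ciphertext = 0xDF64F0
s_1 = InvRound(s_0, k_7) = 0x975DF6
s_2 = InvRound(s_1, k_6) = 0xB8B975
s_3 = InvRound(s_2, k_5) = 0x540B8B
s_4 = InvRound(s_3, k_4) = 0x7AC540
s_5 = InvRound(s_4, k_3) = 0x45C7AC
s_6 = InvRound(s_5, k_2) = 0xE7145C
s_7 = InvRound(s_6, k_1) = 0x0EAE71
s_8 = InvRound(s_7, k_0) = 0xA500EA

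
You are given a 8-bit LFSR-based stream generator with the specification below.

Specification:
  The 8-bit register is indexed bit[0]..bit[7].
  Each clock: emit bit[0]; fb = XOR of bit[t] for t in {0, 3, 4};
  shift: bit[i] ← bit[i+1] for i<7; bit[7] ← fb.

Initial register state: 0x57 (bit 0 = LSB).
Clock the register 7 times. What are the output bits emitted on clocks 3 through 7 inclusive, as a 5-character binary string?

reg_0 = 0x57
clock 1: out=1, reg = 0x2B
clock 2: out=1, reg = 0x15
clock 3: out=1, reg = 0x0A
clock 4: out=0, reg = 0x85
clock 5: out=1, reg = 0xC2
clock 6: out=0, reg = 0x61
clock 7: out=1, reg = 0xB0

10101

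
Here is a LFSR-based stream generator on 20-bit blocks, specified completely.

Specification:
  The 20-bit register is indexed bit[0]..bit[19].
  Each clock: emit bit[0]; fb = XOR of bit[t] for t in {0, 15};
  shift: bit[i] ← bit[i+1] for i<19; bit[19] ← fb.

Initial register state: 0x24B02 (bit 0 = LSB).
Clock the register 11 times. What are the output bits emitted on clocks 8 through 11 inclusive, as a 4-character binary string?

0110

reg_0 = 0x24B02
clock 1: out=0, reg = 0x12581
clock 2: out=1, reg = 0x892C0
clock 3: out=0, reg = 0xC4960
clock 4: out=0, reg = 0x624B0
clock 5: out=0, reg = 0x31258
clock 6: out=0, reg = 0x1892C
clock 7: out=0, reg = 0x8C496
clock 8: out=0, reg = 0xC624B
clock 9: out=1, reg = 0xE3125
clock 10: out=1, reg = 0xF1892
clock 11: out=0, reg = 0x78C49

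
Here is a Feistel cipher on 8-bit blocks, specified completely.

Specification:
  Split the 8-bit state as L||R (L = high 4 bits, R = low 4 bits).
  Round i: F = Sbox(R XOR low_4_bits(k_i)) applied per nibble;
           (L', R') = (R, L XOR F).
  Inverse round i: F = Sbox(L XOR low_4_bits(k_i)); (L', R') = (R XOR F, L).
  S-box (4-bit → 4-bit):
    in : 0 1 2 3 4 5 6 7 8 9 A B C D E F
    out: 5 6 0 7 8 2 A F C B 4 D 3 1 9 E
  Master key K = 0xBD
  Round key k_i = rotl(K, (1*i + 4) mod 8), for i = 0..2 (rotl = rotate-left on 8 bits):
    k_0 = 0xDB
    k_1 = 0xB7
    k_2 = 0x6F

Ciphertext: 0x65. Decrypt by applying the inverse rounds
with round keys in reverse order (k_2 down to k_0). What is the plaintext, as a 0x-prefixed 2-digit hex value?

0x4D

s_0 = ciphertext = 0x65
s_1 = InvRound(s_0, k_2) = 0xE6
s_2 = InvRound(s_1, k_1) = 0xDE
s_3 = InvRound(s_2, k_0) = 0x4D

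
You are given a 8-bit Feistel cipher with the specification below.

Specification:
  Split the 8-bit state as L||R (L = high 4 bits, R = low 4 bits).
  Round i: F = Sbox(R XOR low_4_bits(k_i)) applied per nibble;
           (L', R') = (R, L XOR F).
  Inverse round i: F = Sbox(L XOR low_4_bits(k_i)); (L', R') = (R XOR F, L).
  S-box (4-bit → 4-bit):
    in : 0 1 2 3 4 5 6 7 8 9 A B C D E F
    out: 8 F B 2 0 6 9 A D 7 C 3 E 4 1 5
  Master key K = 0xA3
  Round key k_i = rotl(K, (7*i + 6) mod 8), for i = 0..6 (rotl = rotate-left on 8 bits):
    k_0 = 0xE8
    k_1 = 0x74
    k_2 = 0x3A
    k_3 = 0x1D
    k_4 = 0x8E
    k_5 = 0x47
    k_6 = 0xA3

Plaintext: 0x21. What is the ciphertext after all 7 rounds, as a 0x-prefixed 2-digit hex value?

0xA6

s_0 = plaintext = 0x21
s_1 = Round(s_0, k_0) = 0x15
s_2 = Round(s_1, k_1) = 0x5E
s_3 = Round(s_2, k_2) = 0xE5
s_4 = Round(s_3, k_3) = 0x53
s_5 = Round(s_4, k_4) = 0x31
s_6 = Round(s_5, k_5) = 0x1A
s_7 = Round(s_6, k_6) = 0xA6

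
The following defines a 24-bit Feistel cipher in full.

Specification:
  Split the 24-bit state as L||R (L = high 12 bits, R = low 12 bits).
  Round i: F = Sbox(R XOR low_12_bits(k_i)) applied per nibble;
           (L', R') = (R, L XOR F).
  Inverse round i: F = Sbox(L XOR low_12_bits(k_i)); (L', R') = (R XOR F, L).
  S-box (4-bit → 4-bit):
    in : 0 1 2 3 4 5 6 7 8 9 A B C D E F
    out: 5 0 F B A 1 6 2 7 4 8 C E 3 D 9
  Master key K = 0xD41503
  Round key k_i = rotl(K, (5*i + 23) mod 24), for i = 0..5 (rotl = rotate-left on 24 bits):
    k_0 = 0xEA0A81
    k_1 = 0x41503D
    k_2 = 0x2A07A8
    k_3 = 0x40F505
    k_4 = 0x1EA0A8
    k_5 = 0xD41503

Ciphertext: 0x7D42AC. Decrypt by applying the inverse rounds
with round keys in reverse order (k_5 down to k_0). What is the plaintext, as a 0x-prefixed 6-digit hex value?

s_0 = ciphertext = 0x7D42AC
s_1 = InvRound(s_0, k_5) = 0xD9E7D4
s_2 = InvRound(s_1, k_4) = 0x462D9E
s_3 = InvRound(s_2, k_3) = 0xDFC462
s_4 = InvRound(s_3, k_2) = 0xC78DFC
s_5 = InvRound(s_4, k_1) = 0x35DC78
s_6 = InvRound(s_5, k_0) = 0x84635D

0x84635D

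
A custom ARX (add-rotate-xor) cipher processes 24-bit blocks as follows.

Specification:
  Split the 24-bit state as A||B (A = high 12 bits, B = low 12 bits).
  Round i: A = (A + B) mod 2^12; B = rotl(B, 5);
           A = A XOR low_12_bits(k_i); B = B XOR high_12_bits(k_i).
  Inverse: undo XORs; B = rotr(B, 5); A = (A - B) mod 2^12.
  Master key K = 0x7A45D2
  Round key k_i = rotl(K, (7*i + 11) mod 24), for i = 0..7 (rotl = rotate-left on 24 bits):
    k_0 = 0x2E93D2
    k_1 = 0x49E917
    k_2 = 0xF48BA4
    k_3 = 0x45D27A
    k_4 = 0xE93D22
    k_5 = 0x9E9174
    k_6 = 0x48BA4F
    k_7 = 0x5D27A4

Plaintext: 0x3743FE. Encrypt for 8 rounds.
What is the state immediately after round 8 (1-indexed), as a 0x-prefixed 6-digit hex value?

s_0 = plaintext = 0x3743FE
s_1 = Round(s_0, k_0) = 0x4A0D2E
s_2 = Round(s_1, k_1) = 0x8D9144
s_3 = Round(s_2, k_2) = 0x1B97CA
s_4 = Round(s_3, k_3) = 0xBF9D12
s_5 = Round(s_4, k_4) = 0x429CC9
s_6 = Round(s_5, k_5) = 0x1860D0
s_7 = Round(s_6, k_6) = 0x819E8A
s_8 = Round(s_7, k_7) = 0x10748F

0x10748F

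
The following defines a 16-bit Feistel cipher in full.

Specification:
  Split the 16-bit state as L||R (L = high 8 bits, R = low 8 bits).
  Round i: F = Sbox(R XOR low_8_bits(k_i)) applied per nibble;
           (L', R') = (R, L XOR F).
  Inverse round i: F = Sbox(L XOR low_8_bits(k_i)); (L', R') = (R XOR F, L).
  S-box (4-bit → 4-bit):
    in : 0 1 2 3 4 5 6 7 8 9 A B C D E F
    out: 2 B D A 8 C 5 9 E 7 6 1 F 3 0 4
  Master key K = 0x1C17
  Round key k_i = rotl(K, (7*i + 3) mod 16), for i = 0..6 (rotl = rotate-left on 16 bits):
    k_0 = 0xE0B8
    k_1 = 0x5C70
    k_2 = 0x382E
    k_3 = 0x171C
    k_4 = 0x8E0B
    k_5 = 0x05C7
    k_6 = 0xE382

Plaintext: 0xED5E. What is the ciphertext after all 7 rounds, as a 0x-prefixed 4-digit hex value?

0x0497

s_0 = plaintext = 0xED5E
s_1 = Round(s_0, k_0) = 0x5EE8
s_2 = Round(s_1, k_1) = 0xE820
s_3 = Round(s_2, k_2) = 0x20C8
s_4 = Round(s_3, k_3) = 0xC818
s_5 = Round(s_4, k_4) = 0x1872
s_6 = Round(s_5, k_5) = 0x7204
s_7 = Round(s_6, k_6) = 0x0497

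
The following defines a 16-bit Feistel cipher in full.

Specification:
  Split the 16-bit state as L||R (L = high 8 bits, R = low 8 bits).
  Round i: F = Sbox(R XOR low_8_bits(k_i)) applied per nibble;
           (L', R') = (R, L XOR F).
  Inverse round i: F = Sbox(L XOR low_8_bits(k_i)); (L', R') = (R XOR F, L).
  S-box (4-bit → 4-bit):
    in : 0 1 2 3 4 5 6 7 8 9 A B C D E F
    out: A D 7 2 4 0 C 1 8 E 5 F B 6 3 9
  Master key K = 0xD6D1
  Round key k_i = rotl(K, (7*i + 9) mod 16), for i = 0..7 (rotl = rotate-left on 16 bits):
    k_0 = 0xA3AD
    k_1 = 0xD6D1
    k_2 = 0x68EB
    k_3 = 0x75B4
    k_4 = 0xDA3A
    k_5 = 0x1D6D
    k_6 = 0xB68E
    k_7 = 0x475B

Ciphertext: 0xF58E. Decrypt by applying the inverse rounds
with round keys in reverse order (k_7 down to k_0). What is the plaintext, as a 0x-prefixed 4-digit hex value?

0x6EF6

s_0 = ciphertext = 0xF58E
s_1 = InvRound(s_0, k_7) = 0xDDF5
s_2 = InvRound(s_1, k_6) = 0xF7DD
s_3 = InvRound(s_2, k_5) = 0x38F7
s_4 = InvRound(s_3, k_4) = 0x5038
s_5 = InvRound(s_4, k_3) = 0x0C50
s_6 = InvRound(s_5, k_2) = 0x610C
s_7 = InvRound(s_6, k_1) = 0xF661
s_8 = InvRound(s_7, k_0) = 0x6EF6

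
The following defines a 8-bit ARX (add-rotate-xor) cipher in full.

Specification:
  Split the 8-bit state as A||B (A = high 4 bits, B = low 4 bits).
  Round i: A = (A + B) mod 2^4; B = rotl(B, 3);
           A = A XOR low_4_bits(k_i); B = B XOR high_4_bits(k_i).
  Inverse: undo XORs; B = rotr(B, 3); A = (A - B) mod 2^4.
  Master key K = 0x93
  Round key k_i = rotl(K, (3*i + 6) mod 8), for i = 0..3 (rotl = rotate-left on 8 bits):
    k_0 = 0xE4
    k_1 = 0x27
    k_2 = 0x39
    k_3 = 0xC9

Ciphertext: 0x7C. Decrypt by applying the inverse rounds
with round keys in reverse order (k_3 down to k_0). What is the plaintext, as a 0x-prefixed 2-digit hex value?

s_0 = ciphertext = 0x7C
s_1 = InvRound(s_0, k_3) = 0xE0
s_2 = InvRound(s_1, k_2) = 0x16
s_3 = InvRound(s_2, k_1) = 0xE8
s_4 = InvRound(s_3, k_0) = 0xEC

0xEC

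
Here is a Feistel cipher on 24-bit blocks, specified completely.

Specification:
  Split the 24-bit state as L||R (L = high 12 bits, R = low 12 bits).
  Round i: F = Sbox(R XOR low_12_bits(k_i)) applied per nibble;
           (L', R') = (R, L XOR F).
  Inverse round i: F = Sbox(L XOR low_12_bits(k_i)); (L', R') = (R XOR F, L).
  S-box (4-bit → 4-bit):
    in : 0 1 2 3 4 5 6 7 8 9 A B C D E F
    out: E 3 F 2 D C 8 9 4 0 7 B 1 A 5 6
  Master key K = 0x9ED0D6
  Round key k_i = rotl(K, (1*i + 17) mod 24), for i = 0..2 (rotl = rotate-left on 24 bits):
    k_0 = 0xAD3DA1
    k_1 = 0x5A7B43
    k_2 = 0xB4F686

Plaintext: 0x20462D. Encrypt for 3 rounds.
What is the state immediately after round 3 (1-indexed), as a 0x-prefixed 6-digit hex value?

0x9C5F97

s_0 = plaintext = 0x20462D
s_1 = Round(s_0, k_0) = 0x62D945
s_2 = Round(s_1, k_1) = 0x9459C5
s_3 = Round(s_2, k_2) = 0x9C5F97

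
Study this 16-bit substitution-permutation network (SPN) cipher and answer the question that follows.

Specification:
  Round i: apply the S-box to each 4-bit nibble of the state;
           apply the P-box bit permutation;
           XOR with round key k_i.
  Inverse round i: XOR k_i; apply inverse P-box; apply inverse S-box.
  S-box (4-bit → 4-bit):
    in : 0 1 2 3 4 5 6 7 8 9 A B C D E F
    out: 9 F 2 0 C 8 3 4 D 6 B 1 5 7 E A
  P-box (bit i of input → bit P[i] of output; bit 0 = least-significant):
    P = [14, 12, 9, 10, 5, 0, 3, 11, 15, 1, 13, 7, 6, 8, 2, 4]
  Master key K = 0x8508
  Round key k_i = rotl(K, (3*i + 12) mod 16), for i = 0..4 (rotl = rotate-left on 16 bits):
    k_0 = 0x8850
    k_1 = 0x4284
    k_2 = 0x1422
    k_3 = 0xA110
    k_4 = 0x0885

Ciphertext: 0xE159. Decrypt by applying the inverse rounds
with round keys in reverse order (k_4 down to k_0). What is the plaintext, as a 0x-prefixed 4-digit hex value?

s_0 = ciphertext = 0xE159
s_1 = InvRound(s_0, k_4) = 0x184B
s_2 = InvRound(s_1, k_3) = 0xADE2
s_3 = InvRound(s_2, k_2) = 0x6852
s_4 = InvRound(s_3, k_1) = 0x8E57
s_5 = InvRound(s_4, k_0) = 0x7224

0x7224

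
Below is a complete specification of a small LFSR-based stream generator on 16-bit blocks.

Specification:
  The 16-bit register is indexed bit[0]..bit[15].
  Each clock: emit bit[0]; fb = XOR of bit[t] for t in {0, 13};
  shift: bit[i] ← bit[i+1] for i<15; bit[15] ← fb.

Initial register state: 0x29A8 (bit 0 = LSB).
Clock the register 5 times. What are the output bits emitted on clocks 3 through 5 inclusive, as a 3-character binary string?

reg_0 = 0x29A8
clock 1: out=0, reg = 0x94D4
clock 2: out=0, reg = 0x4A6A
clock 3: out=0, reg = 0x2535
clock 4: out=1, reg = 0x129A
clock 5: out=0, reg = 0x094D

010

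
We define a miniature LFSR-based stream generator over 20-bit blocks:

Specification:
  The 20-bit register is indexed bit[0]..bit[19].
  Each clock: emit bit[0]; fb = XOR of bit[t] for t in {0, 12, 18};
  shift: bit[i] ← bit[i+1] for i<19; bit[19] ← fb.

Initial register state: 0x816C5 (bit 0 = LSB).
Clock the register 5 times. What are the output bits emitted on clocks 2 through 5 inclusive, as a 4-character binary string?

reg_0 = 0x816C5
clock 1: out=1, reg = 0x40B62
clock 2: out=0, reg = 0xA05B1
clock 3: out=1, reg = 0xD02D8
clock 4: out=0, reg = 0xE816C
clock 5: out=0, reg = 0xF40B6

0100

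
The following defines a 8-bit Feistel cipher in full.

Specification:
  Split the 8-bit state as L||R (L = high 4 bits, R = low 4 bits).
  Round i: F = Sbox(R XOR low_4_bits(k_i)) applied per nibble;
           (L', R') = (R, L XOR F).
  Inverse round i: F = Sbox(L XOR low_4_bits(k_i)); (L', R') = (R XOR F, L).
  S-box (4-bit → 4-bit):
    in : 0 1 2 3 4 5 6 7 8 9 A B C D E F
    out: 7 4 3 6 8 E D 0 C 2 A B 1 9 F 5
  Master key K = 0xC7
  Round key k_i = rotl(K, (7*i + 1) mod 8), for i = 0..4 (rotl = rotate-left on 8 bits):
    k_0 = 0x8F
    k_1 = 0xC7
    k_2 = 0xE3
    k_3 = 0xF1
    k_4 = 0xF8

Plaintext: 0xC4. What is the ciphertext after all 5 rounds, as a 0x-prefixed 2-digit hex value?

0x75

s_0 = plaintext = 0xC4
s_1 = Round(s_0, k_0) = 0x47
s_2 = Round(s_1, k_1) = 0x73
s_3 = Round(s_2, k_2) = 0x30
s_4 = Round(s_3, k_3) = 0x07
s_5 = Round(s_4, k_4) = 0x75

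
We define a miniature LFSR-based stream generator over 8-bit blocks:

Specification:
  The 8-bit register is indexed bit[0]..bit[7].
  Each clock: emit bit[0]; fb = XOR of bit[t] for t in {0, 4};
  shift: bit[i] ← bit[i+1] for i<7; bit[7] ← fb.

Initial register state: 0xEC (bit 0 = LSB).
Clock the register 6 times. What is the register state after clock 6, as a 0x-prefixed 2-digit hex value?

0x0B

reg_0 = 0xEC
clock 1: out=0, reg = 0x76
clock 2: out=0, reg = 0xBB
clock 3: out=1, reg = 0x5D
clock 4: out=1, reg = 0x2E
clock 5: out=0, reg = 0x17
clock 6: out=1, reg = 0x0B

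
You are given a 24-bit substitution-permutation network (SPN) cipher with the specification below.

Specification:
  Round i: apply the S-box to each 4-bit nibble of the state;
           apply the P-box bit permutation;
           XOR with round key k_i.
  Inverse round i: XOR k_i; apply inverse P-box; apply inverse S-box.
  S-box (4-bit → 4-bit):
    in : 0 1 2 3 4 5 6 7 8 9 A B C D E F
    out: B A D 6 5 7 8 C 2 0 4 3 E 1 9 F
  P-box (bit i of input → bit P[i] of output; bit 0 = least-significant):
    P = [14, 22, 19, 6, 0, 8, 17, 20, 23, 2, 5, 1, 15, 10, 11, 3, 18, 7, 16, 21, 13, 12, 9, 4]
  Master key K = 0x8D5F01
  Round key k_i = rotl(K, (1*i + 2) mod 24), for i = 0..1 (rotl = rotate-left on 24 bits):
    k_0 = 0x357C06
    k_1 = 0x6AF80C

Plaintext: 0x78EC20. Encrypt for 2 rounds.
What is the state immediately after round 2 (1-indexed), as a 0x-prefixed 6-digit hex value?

0xD97D1F

s_0 = plaintext = 0x78EC20
s_1 = Round(s_0, k_0) = 0x67BEF9
s_2 = Round(s_1, k_1) = 0xD97D1F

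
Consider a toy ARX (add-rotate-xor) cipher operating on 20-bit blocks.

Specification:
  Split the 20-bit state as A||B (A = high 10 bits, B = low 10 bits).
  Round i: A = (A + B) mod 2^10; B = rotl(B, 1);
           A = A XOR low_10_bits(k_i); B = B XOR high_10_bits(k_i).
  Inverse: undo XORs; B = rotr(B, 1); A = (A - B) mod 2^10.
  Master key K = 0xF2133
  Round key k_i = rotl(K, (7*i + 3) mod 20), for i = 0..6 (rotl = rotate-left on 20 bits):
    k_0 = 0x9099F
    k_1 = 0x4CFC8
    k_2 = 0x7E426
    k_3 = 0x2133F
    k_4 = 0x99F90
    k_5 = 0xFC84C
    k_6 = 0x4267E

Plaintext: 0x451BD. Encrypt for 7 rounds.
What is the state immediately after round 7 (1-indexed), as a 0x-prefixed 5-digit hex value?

s_0 = plaintext = 0x451BD
s_1 = Round(s_0, k_0) = 0xD3938
s_2 = Round(s_1, k_1) = 0xD3B43
s_3 = Round(s_2, k_2) = 0xADF7E
s_4 = Round(s_3, k_3) = 0x42A79
s_5 = Round(s_4, k_4) = 0x04E94
s_6 = Round(s_5, k_5) = 0xBAEDB
s_7 = Round(s_6, k_6) = 0xEE0BE

0xEE0BE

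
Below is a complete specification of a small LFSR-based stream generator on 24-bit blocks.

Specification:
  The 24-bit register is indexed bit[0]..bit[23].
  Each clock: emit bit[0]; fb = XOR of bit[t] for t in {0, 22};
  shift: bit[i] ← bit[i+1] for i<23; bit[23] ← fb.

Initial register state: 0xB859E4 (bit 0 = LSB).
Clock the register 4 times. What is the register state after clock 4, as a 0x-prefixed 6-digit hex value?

0xEB859E

reg_0 = 0xB859E4
clock 1: out=0, reg = 0x5C2CF2
clock 2: out=0, reg = 0xAE1679
clock 3: out=1, reg = 0xD70B3C
clock 4: out=0, reg = 0xEB859E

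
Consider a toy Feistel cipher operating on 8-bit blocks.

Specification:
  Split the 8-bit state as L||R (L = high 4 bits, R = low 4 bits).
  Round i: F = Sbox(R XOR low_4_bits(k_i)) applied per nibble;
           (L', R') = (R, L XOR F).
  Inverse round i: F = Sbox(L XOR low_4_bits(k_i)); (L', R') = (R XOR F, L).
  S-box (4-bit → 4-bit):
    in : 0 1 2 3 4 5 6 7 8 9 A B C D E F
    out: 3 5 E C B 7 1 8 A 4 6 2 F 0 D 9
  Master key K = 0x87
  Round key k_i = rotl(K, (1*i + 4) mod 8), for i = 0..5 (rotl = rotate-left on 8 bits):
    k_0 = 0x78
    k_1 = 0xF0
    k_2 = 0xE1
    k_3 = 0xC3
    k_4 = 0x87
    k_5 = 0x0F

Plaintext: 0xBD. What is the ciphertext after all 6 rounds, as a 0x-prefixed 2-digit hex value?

s_0 = plaintext = 0xBD
s_1 = Round(s_0, k_0) = 0xDC
s_2 = Round(s_1, k_1) = 0xC2
s_3 = Round(s_2, k_2) = 0x20
s_4 = Round(s_3, k_3) = 0x0E
s_5 = Round(s_4, k_4) = 0xE4
s_6 = Round(s_5, k_5) = 0x4C

0x4C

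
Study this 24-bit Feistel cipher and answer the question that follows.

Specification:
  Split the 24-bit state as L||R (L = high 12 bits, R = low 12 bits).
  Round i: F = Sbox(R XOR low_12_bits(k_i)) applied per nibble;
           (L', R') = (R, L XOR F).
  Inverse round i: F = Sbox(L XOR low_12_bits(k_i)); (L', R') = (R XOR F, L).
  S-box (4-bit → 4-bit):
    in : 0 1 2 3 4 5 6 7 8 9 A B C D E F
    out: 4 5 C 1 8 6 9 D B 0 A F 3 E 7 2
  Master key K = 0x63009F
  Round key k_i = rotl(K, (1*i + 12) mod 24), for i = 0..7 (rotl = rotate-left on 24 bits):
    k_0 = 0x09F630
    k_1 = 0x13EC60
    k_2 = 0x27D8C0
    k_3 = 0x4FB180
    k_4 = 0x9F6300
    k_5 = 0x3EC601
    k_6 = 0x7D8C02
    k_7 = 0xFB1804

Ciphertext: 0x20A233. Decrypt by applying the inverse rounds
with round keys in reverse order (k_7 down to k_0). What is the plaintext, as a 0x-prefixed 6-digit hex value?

s_0 = ciphertext = 0x20A233
s_1 = InvRound(s_0, k_7) = 0x87420A
s_2 = InvRound(s_1, k_6) = 0xAD3874
s_3 = InvRound(s_2, k_5) = 0xB98AD3
s_4 = InvRound(s_3, k_4) = 0x1D8B98
s_5 = InvRound(s_4, k_3) = 0xFF31D8
s_6 = InvRound(s_5, k_2) = 0xCC9FF3
s_7 = InvRound(s_6, k_1) = 0xB53CC9
s_8 = InvRound(s_7, k_0) = 0x258B53

0x258B53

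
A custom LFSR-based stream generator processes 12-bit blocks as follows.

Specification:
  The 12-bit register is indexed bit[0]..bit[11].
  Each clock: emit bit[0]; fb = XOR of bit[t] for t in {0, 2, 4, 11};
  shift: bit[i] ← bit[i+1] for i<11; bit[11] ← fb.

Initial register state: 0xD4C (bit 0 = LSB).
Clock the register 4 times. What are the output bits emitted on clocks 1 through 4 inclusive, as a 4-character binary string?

reg_0 = 0xD4C
clock 1: out=0, reg = 0x6A6
clock 2: out=0, reg = 0xB53
clock 3: out=1, reg = 0xDA9
clock 4: out=1, reg = 0x6D4

0011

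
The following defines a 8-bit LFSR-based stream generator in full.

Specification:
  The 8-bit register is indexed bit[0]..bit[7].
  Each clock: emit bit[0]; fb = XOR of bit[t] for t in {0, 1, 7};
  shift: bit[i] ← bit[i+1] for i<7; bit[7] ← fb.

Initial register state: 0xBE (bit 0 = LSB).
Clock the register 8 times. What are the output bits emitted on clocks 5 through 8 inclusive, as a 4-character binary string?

1101

reg_0 = 0xBE
clock 1: out=0, reg = 0x5F
clock 2: out=1, reg = 0x2F
clock 3: out=1, reg = 0x17
clock 4: out=1, reg = 0x0B
clock 5: out=1, reg = 0x05
clock 6: out=1, reg = 0x82
clock 7: out=0, reg = 0x41
clock 8: out=1, reg = 0xA0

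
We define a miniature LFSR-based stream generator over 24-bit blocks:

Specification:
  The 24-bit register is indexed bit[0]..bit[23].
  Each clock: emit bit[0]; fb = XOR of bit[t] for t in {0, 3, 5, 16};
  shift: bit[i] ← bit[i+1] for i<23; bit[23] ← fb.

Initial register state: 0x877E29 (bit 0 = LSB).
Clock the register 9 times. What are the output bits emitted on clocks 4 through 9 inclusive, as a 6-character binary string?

reg_0 = 0x877E29
clock 1: out=1, reg = 0x43BF14
clock 2: out=0, reg = 0xA1DF8A
clock 3: out=0, reg = 0x50EFC5
clock 4: out=1, reg = 0xA877E2
clock 5: out=0, reg = 0xD43BF1
clock 6: out=1, reg = 0x6A1DF8
clock 7: out=0, reg = 0x350EFC
clock 8: out=0, reg = 0x9A877E
clock 9: out=0, reg = 0x4D43BF

101000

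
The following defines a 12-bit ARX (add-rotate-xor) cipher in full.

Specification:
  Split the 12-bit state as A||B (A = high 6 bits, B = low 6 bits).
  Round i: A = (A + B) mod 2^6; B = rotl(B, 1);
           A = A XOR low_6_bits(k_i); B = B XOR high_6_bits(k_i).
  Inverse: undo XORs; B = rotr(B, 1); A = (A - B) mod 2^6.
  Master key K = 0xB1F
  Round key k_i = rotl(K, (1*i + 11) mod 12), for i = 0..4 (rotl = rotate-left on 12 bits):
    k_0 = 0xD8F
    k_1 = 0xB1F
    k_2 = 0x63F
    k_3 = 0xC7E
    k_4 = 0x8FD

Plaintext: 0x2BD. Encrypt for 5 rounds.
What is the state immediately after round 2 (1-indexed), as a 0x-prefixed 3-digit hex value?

s_0 = plaintext = 0x2BD
s_1 = Round(s_0, k_0) = 0x20D
s_2 = Round(s_1, k_1) = 0x2B6
s_3 = Round(s_2, k_2) = 0xFF5
s_4 = Round(s_3, k_3) = 0x29A
s_5 = Round(s_4, k_4) = 0x657

0x2B6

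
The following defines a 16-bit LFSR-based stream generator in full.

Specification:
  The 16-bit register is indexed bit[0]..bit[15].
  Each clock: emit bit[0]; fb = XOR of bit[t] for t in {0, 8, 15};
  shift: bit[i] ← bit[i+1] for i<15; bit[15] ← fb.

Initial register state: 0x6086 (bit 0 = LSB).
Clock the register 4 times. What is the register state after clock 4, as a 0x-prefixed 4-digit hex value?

reg_0 = 0x6086
clock 1: out=0, reg = 0x3043
clock 2: out=1, reg = 0x9821
clock 3: out=1, reg = 0x4C10
clock 4: out=0, reg = 0x2608

0x2608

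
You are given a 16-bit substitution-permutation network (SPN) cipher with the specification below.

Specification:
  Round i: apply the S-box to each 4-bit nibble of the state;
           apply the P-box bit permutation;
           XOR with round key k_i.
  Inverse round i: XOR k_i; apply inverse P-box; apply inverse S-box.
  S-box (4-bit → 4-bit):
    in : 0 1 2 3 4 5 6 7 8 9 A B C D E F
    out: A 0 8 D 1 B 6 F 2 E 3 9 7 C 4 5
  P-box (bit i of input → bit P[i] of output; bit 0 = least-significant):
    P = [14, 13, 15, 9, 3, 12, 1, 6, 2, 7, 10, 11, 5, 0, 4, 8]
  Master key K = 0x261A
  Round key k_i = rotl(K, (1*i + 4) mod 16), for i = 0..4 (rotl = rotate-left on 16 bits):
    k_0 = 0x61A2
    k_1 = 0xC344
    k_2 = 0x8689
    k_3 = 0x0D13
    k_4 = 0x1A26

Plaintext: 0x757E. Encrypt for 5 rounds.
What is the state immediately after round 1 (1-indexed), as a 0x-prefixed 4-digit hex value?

0xF85D

s_0 = plaintext = 0x757E
s_1 = Round(s_0, k_0) = 0xF85D
s_2 = Round(s_1, k_1) = 0x51BC
s_3 = Round(s_2, k_2) = 0x67E0
s_4 = Round(s_3, k_3) = 0x2384
s_5 = Round(s_4, k_4) = 0x4722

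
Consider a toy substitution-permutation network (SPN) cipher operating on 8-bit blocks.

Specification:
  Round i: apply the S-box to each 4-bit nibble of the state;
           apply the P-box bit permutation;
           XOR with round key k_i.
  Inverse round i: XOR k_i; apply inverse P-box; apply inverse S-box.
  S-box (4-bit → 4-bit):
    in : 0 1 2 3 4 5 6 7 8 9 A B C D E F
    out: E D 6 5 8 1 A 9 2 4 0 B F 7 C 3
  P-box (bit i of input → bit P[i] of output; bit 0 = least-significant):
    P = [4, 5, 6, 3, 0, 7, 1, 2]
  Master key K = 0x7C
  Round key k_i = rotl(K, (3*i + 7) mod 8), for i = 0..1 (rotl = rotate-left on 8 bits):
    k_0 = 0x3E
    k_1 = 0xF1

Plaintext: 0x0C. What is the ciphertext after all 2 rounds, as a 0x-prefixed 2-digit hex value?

s_0 = plaintext = 0x0C
s_1 = Round(s_0, k_0) = 0xC0
s_2 = Round(s_1, k_1) = 0x1E

0x1E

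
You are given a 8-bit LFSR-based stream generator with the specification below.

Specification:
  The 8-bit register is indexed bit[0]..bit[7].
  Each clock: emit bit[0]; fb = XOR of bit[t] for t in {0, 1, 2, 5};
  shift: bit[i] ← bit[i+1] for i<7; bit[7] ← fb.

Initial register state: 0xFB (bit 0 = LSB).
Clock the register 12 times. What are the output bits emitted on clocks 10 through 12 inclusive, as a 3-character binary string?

reg_0 = 0xFB
clock 1: out=1, reg = 0xFD
clock 2: out=1, reg = 0xFE
clock 3: out=0, reg = 0xFF
clock 4: out=1, reg = 0x7F
clock 5: out=1, reg = 0x3F
clock 6: out=1, reg = 0x1F
clock 7: out=1, reg = 0x8F
clock 8: out=1, reg = 0xC7
clock 9: out=1, reg = 0xE3
clock 10: out=1, reg = 0xF1
clock 11: out=1, reg = 0x78
clock 12: out=0, reg = 0xBC

110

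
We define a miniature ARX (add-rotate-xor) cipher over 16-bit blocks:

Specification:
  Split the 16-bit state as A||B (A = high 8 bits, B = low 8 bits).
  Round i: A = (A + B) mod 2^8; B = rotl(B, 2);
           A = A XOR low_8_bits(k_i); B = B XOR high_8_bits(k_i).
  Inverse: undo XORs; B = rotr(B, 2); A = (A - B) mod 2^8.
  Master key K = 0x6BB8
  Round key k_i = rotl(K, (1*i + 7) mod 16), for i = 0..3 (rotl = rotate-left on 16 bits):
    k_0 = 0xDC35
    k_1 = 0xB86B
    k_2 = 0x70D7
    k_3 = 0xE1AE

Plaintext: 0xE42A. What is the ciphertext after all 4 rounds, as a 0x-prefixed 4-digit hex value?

s_0 = plaintext = 0xE42A
s_1 = Round(s_0, k_0) = 0x3B74
s_2 = Round(s_1, k_1) = 0xC469
s_3 = Round(s_2, k_2) = 0xFAD5
s_4 = Round(s_3, k_3) = 0x61B6

0x61B6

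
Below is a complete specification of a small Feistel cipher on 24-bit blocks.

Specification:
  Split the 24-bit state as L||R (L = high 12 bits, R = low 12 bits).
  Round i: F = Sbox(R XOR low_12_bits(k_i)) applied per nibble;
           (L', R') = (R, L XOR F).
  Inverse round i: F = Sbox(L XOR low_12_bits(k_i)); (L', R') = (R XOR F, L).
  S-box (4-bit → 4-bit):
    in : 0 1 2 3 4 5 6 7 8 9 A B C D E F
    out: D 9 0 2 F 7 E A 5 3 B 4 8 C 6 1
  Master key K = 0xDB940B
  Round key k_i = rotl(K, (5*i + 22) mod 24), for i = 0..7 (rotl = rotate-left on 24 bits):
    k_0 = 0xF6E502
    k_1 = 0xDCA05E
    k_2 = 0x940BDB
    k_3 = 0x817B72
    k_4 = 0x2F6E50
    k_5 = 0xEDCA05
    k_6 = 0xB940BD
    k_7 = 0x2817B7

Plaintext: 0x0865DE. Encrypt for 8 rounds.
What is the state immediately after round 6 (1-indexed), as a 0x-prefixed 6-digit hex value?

0xEF6882

s_0 = plaintext = 0x0865DE
s_1 = Round(s_0, k_0) = 0x5DED4E
s_2 = Round(s_1, k_1) = 0xD4E943
s_3 = Round(s_2, k_2) = 0x943D7B
s_4 = Round(s_3, k_3) = 0xD7B790
s_5 = Round(s_4, k_4) = 0x790EF6
s_6 = Round(s_5, k_5) = 0xEF6882
s_7 = Round(s_6, k_6) = 0x882BD7
s_8 = Round(s_7, k_7) = 0xBD706F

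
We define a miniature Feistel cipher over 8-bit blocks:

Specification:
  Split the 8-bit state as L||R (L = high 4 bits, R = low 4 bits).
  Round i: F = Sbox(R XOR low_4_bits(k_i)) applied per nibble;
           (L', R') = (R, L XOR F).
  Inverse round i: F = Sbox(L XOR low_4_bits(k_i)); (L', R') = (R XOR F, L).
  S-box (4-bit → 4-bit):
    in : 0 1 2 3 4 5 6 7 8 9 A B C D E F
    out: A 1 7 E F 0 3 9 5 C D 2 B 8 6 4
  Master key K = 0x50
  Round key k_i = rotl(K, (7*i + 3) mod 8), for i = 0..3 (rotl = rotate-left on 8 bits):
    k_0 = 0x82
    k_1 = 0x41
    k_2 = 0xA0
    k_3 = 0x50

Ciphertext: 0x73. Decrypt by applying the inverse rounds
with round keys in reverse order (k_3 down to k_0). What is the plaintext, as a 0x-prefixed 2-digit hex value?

s_0 = ciphertext = 0x73
s_1 = InvRound(s_0, k_3) = 0xA7
s_2 = InvRound(s_1, k_2) = 0xAA
s_3 = InvRound(s_2, k_1) = 0x8A
s_4 = InvRound(s_3, k_0) = 0x78

0x78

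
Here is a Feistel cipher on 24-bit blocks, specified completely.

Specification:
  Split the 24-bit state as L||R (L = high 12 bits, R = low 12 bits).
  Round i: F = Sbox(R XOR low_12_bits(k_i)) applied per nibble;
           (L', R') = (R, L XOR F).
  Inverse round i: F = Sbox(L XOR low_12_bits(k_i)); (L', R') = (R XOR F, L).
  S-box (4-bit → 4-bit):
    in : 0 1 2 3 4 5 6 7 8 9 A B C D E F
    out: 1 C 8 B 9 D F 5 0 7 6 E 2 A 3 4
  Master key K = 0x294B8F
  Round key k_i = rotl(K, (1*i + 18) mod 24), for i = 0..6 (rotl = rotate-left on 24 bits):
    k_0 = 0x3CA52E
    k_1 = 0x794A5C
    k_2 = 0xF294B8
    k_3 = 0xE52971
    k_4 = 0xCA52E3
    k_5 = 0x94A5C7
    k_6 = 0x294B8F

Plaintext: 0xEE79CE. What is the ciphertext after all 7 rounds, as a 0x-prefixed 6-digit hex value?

s_0 = plaintext = 0xEE79CE
s_1 = Round(s_0, k_0) = 0x9CECD6
s_2 = Round(s_1, k_1) = 0xCD66C8
s_3 = Round(s_2, k_2) = 0x6C8487
s_4 = Round(s_3, k_3) = 0x487C87
s_5 = Round(s_4, k_4) = 0xC8777E
s_6 = Round(s_5, k_5) = 0x77E460
s_7 = Round(s_6, k_6) = 0x46034A

0x46034A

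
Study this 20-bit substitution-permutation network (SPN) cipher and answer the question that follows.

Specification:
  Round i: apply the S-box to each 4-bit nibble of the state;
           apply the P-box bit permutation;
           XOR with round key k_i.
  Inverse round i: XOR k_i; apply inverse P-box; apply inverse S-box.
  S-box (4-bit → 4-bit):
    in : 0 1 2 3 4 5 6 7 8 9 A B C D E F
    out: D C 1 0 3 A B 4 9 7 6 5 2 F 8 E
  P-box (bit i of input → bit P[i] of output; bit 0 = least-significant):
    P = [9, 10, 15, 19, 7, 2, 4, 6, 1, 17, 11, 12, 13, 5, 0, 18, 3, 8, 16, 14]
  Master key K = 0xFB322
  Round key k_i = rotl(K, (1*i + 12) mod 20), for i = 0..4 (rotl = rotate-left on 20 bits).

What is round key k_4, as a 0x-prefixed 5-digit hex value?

K = 0xFB322
k_0 = rotl(K, (1*0+12) mod 20) = rotl(K, 12) = 0x22FB3
k_1 = rotl(K, (1*1+12) mod 20) = rotl(K, 13) = 0x45F66
k_2 = rotl(K, (1*2+12) mod 20) = rotl(K, 14) = 0x8BECC
k_3 = rotl(K, (1*3+12) mod 20) = rotl(K, 15) = 0x17D99
k_4 = rotl(K, (1*4+12) mod 20) = rotl(K, 16) = 0x2FB32

0x2FB32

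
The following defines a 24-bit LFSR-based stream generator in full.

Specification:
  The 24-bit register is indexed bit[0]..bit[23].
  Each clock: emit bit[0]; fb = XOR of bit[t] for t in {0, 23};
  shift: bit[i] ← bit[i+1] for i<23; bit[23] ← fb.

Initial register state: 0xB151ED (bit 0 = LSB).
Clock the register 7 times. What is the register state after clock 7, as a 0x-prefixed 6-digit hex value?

reg_0 = 0xB151ED
clock 1: out=1, reg = 0x58A8F6
clock 2: out=0, reg = 0x2C547B
clock 3: out=1, reg = 0x962A3D
clock 4: out=1, reg = 0x4B151E
clock 5: out=0, reg = 0x258A8F
clock 6: out=1, reg = 0x92C547
clock 7: out=1, reg = 0x4962A3

0x4962A3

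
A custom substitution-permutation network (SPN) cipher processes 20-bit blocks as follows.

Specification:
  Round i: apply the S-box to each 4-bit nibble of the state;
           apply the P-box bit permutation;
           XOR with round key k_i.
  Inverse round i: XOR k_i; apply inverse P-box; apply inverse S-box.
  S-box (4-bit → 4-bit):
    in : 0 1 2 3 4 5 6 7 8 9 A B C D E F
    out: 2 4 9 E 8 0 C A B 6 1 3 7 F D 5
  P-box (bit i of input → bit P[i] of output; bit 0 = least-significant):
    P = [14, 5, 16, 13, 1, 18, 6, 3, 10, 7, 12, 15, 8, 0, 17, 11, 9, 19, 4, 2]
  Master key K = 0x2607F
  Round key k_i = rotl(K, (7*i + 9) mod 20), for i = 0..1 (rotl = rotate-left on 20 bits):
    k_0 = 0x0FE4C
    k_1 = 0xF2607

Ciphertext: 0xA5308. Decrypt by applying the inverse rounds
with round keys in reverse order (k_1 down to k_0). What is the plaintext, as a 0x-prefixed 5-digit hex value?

s_0 = ciphertext = 0xA5308
s_1 = InvRound(s_0, k_1) = 0x4BF8E
s_2 = InvRound(s_1, k_0) = 0x5A0CA

0x5A0CA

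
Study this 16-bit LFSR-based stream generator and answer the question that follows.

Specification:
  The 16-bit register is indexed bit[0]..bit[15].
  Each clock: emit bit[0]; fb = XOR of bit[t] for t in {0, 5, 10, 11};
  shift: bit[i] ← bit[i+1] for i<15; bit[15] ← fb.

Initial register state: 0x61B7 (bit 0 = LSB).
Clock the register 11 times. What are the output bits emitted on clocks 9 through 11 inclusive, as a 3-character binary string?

100

reg_0 = 0x61B7
clock 1: out=1, reg = 0x30DB
clock 2: out=1, reg = 0x986D
clock 3: out=1, reg = 0xCC36
clock 4: out=0, reg = 0xE61B
clock 5: out=1, reg = 0x730D
clock 6: out=1, reg = 0xB986
clock 7: out=0, reg = 0xDCC3
clock 8: out=1, reg = 0xEE61
clock 9: out=1, reg = 0x7730
clock 10: out=0, reg = 0x3B98
clock 11: out=0, reg = 0x9DCC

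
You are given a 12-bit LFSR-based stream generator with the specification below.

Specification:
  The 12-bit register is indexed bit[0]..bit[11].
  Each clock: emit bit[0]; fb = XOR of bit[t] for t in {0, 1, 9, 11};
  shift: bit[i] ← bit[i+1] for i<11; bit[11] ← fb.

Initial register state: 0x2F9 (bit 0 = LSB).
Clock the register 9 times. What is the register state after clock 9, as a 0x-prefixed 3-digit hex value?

0x6E1

reg_0 = 0x2F9
clock 1: out=1, reg = 0x17C
clock 2: out=0, reg = 0x0BE
clock 3: out=0, reg = 0x85F
clock 4: out=1, reg = 0xC2F
clock 5: out=1, reg = 0xE17
clock 6: out=1, reg = 0x70B
clock 7: out=1, reg = 0xB85
clock 8: out=1, reg = 0xDC2
clock 9: out=0, reg = 0x6E1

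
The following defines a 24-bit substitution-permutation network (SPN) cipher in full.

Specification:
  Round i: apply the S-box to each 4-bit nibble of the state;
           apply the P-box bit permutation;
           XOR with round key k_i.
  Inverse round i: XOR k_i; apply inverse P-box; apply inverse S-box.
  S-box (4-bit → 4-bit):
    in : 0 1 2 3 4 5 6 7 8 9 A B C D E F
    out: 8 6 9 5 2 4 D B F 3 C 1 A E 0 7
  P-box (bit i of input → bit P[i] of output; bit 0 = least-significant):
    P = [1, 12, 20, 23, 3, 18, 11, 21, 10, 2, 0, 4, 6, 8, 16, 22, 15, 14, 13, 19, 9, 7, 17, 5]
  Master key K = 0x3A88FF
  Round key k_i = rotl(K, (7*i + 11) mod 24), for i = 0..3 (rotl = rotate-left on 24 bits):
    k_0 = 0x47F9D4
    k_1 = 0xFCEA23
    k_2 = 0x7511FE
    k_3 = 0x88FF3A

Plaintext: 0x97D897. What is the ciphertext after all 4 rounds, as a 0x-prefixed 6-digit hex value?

s_0 = plaintext = 0x97D897
s_1 = Round(s_0, k_0) = 0x8A2E4B
s_2 = Round(s_1, k_1) = 0xB2C8C1
s_3 = Round(s_2, k_2) = 0x0986EB
s_4 = Round(s_3, k_3) = 0xC93A49

0xC93A49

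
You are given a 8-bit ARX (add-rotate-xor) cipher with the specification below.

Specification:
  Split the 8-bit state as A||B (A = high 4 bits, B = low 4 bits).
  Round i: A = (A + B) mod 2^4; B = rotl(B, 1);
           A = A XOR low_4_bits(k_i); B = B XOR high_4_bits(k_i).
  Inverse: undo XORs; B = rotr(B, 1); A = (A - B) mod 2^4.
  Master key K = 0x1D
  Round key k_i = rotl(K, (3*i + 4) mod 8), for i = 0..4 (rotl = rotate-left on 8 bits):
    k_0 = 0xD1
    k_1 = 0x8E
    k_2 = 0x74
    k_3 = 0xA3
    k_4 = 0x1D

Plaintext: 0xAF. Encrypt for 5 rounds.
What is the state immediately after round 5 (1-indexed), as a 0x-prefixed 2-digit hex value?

0x5F

s_0 = plaintext = 0xAF
s_1 = Round(s_0, k_0) = 0x82
s_2 = Round(s_1, k_1) = 0x4C
s_3 = Round(s_2, k_2) = 0x4E
s_4 = Round(s_3, k_3) = 0x17
s_5 = Round(s_4, k_4) = 0x5F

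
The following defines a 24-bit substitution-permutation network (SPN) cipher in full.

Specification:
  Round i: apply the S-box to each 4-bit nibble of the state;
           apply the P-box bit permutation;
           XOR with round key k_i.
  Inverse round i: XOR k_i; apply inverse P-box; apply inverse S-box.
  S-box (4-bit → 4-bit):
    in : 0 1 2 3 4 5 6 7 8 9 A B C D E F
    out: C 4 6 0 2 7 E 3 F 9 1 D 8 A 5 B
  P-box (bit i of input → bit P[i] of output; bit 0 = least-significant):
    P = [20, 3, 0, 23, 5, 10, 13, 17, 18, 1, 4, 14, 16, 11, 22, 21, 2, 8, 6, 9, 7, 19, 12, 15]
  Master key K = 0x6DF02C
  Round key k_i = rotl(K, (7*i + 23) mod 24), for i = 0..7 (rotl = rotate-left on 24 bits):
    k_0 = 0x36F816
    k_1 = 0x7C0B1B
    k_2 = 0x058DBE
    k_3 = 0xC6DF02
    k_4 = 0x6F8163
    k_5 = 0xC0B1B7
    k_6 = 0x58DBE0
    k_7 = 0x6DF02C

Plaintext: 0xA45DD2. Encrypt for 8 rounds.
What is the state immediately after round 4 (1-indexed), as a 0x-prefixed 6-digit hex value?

0x9EB7C8

s_0 = plaintext = 0xA45DD2
s_1 = Round(s_0, k_0) = 0x75B59D
s_2 = Round(s_1, k_1) = 0x930AE5
s_3 = Round(s_2, k_2) = 0x712D17
s_4 = Round(s_3, k_3) = 0x9EB7C8
s_5 = Round(s_4, k_4) = 0x9801AC
s_6 = Round(s_5, k_5) = 0x203243
s_7 = Round(s_6, k_6) = 0x50CDB2
s_8 = Round(s_7, k_7) = 0x4782C7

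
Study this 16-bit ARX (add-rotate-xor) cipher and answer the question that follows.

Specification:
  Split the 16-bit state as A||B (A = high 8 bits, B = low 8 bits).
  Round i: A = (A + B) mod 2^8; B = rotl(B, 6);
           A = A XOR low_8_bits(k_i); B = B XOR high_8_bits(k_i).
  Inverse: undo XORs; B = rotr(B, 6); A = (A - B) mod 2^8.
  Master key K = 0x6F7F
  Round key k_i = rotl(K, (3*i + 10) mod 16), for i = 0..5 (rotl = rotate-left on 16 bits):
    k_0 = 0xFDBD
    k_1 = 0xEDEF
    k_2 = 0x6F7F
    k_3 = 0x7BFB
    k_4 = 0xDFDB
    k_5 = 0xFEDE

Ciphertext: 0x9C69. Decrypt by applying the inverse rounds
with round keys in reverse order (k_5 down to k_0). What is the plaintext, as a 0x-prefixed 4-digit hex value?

0xA58F

s_0 = ciphertext = 0x9C69
s_1 = InvRound(s_0, k_5) = 0xE45E
s_2 = InvRound(s_1, k_4) = 0x3906
s_3 = InvRound(s_2, k_3) = 0xCDF5
s_4 = InvRound(s_3, k_2) = 0x486A
s_5 = InvRound(s_4, k_1) = 0x891E
s_6 = InvRound(s_5, k_0) = 0xA58F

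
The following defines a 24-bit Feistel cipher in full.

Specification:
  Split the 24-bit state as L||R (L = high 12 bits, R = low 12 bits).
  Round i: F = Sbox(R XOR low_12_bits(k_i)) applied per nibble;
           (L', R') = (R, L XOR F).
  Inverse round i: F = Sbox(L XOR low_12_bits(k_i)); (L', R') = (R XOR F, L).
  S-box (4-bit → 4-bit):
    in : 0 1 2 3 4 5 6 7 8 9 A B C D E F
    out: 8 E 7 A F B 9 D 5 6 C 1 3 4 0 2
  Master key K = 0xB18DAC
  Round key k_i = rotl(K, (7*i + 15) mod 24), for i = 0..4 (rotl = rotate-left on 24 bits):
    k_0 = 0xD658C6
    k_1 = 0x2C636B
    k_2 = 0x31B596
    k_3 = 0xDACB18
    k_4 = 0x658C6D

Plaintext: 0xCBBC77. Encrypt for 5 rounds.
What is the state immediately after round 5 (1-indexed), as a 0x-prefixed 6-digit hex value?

s_0 = plaintext = 0xCBBC77
s_1 = Round(s_0, k_0) = 0xC773A5
s_2 = Round(s_1, k_1) = 0x3A5447
s_3 = Round(s_2, k_2) = 0x447DEB
s_4 = Round(s_3, k_3) = 0xDEBD6D
s_5 = Round(s_4, k_4) = 0xD6D363

0xD6D363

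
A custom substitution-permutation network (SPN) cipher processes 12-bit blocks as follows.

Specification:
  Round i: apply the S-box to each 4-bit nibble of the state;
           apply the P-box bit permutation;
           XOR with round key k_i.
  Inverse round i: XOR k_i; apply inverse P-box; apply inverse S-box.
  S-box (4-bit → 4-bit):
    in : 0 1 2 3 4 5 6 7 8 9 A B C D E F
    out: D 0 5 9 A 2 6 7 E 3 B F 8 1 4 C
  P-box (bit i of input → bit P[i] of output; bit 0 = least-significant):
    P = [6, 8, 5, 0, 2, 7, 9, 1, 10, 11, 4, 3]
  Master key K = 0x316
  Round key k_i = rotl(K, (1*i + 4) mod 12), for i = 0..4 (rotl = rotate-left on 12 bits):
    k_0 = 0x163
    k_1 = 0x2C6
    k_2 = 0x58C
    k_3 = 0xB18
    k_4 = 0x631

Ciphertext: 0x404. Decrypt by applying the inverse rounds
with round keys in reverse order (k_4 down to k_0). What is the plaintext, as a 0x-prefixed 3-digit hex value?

s_0 = ciphertext = 0x404
s_1 = InvRound(s_0, k_4) = 0xE2F
s_2 = InvRound(s_1, k_3) = 0x238
s_3 = InvRound(s_2, k_2) = 0x276
s_4 = InvRound(s_3, k_1) = 0xE5E
s_5 = InvRound(s_4, k_0) = 0xB28

0xB28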